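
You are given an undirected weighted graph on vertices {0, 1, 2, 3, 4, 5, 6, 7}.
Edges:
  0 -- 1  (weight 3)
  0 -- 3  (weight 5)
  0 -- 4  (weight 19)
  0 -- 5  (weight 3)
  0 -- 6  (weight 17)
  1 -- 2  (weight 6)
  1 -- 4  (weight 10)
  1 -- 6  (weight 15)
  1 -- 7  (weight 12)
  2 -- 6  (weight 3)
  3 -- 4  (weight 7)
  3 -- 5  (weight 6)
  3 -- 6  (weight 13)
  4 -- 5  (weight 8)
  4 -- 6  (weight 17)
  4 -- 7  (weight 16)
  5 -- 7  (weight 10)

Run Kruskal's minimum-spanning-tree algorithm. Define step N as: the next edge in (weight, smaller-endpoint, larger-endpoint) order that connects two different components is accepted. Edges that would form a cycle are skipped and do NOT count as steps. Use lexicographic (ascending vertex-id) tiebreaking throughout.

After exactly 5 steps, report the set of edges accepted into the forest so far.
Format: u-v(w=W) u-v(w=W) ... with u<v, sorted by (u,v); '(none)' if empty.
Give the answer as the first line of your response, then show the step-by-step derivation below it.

0-1(w=3) 0-3(w=5) 0-5(w=3) 1-2(w=6) 2-6(w=3)

step 1: add edge 0-1 (w=3); MST = {0-1(w=3)}
step 2: add edge 0-5 (w=3); MST = {0-1(w=3) 0-5(w=3)}
step 3: add edge 2-6 (w=3); MST = {0-1(w=3) 0-5(w=3) 2-6(w=3)}
step 4: add edge 0-3 (w=5); MST = {0-1(w=3) 0-3(w=5) 0-5(w=3) 2-6(w=3)}
step 5: add edge 1-2 (w=6); MST = {0-1(w=3) 0-3(w=5) 0-5(w=3) 1-2(w=6) 2-6(w=3)}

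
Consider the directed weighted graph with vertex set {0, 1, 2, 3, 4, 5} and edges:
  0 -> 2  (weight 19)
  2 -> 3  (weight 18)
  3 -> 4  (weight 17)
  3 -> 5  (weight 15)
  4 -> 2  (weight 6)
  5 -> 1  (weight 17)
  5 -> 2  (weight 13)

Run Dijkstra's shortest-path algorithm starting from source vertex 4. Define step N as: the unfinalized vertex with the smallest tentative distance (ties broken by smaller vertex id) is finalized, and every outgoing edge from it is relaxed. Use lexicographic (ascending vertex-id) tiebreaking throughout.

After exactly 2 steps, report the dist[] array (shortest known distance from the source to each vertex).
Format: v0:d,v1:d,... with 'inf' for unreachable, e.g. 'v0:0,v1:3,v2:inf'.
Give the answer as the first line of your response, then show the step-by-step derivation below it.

v0:inf,v1:inf,v2:6,v3:24,v4:0,v5:inf

step 1: dist = v0:inf,v1:inf,v2:6,v3:inf,v4:0,v5:inf
step 2: dist = v0:inf,v1:inf,v2:6,v3:24,v4:0,v5:inf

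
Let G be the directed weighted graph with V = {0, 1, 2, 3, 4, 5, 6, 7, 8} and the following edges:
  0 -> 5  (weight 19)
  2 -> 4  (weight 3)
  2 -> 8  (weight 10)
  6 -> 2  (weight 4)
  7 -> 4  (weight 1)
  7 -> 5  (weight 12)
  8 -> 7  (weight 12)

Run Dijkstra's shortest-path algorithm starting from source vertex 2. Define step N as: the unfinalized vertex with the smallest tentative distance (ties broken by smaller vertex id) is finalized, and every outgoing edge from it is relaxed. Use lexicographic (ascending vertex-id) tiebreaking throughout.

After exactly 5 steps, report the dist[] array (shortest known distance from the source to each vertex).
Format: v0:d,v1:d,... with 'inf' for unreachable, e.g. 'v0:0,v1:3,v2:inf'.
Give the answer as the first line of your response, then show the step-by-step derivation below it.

v0:inf,v1:inf,v2:0,v3:inf,v4:3,v5:34,v6:inf,v7:22,v8:10

step 1: dist = v0:inf,v1:inf,v2:0,v3:inf,v4:3,v5:inf,v6:inf,v7:inf,v8:10
step 2: dist = v0:inf,v1:inf,v2:0,v3:inf,v4:3,v5:inf,v6:inf,v7:inf,v8:10
step 3: dist = v0:inf,v1:inf,v2:0,v3:inf,v4:3,v5:inf,v6:inf,v7:22,v8:10
step 4: dist = v0:inf,v1:inf,v2:0,v3:inf,v4:3,v5:34,v6:inf,v7:22,v8:10
step 5: dist = v0:inf,v1:inf,v2:0,v3:inf,v4:3,v5:34,v6:inf,v7:22,v8:10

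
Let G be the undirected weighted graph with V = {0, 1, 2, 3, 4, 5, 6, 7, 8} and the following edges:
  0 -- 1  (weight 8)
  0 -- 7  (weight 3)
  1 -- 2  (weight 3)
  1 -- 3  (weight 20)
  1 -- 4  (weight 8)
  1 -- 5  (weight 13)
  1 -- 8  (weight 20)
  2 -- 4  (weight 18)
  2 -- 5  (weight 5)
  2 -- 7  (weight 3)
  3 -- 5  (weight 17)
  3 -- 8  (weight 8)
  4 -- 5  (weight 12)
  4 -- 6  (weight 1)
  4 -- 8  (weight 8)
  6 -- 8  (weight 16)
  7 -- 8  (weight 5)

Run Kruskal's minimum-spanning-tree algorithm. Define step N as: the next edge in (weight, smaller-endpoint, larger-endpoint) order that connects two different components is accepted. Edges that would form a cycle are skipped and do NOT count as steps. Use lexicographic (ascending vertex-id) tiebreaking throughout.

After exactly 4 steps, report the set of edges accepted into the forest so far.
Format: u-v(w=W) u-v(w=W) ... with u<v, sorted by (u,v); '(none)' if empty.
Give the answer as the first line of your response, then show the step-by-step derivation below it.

0-7(w=3) 1-2(w=3) 2-7(w=3) 4-6(w=1)

step 1: add edge 4-6 (w=1); MST = {4-6(w=1)}
step 2: add edge 0-7 (w=3); MST = {0-7(w=3) 4-6(w=1)}
step 3: add edge 1-2 (w=3); MST = {0-7(w=3) 1-2(w=3) 4-6(w=1)}
step 4: add edge 2-7 (w=3); MST = {0-7(w=3) 1-2(w=3) 2-7(w=3) 4-6(w=1)}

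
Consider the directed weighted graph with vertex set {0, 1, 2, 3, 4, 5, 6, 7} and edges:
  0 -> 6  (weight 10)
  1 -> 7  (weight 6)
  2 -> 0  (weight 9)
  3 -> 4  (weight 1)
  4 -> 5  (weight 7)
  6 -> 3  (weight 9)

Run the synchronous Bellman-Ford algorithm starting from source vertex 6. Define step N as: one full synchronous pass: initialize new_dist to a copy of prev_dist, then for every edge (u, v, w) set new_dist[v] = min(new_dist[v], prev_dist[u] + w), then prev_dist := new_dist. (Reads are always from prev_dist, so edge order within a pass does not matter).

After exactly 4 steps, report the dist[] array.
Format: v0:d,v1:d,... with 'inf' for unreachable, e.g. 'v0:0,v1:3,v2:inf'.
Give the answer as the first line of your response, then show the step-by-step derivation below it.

v0:inf,v1:inf,v2:inf,v3:9,v4:10,v5:17,v6:0,v7:inf

step 1: dist = v0:inf,v1:inf,v2:inf,v3:9,v4:inf,v5:inf,v6:0,v7:inf
step 2: dist = v0:inf,v1:inf,v2:inf,v3:9,v4:10,v5:inf,v6:0,v7:inf
step 3: dist = v0:inf,v1:inf,v2:inf,v3:9,v4:10,v5:17,v6:0,v7:inf
step 4: dist = v0:inf,v1:inf,v2:inf,v3:9,v4:10,v5:17,v6:0,v7:inf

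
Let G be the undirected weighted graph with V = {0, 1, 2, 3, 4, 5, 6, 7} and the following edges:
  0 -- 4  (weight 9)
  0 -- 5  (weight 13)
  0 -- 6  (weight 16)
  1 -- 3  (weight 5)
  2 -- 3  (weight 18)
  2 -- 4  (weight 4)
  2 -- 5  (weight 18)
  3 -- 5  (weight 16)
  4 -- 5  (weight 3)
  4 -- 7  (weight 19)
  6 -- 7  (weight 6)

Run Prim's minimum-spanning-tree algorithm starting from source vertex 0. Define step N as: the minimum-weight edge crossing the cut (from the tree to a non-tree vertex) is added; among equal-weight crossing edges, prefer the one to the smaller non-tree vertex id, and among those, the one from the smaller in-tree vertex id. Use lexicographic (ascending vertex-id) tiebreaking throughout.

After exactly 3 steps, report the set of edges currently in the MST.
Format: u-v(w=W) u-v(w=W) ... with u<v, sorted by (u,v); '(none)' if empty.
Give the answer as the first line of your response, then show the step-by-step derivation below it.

0-4(w=9) 2-4(w=4) 4-5(w=3)

step 1: add edge 0-4 (w=9); MST = {0-4(w=9)}
step 2: add edge 4-5 (w=3); MST = {0-4(w=9) 4-5(w=3)}
step 3: add edge 2-4 (w=4); MST = {0-4(w=9) 2-4(w=4) 4-5(w=3)}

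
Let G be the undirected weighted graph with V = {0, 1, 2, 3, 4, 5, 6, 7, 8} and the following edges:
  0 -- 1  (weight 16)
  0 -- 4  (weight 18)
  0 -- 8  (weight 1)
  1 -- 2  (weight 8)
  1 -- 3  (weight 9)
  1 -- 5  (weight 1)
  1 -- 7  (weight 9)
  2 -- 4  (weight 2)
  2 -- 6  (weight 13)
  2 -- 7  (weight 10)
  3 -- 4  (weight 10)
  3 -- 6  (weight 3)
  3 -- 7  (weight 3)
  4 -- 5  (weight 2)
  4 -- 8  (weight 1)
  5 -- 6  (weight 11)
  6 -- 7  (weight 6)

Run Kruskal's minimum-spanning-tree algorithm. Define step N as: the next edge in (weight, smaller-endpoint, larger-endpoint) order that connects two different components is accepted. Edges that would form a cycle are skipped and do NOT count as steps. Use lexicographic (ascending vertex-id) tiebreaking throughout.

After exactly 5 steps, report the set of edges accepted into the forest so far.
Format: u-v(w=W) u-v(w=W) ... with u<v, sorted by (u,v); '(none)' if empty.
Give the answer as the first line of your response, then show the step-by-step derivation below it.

0-8(w=1) 1-5(w=1) 2-4(w=2) 4-5(w=2) 4-8(w=1)

step 1: add edge 0-8 (w=1); MST = {0-8(w=1)}
step 2: add edge 1-5 (w=1); MST = {0-8(w=1) 1-5(w=1)}
step 3: add edge 4-8 (w=1); MST = {0-8(w=1) 1-5(w=1) 4-8(w=1)}
step 4: add edge 2-4 (w=2); MST = {0-8(w=1) 1-5(w=1) 2-4(w=2) 4-8(w=1)}
step 5: add edge 4-5 (w=2); MST = {0-8(w=1) 1-5(w=1) 2-4(w=2) 4-5(w=2) 4-8(w=1)}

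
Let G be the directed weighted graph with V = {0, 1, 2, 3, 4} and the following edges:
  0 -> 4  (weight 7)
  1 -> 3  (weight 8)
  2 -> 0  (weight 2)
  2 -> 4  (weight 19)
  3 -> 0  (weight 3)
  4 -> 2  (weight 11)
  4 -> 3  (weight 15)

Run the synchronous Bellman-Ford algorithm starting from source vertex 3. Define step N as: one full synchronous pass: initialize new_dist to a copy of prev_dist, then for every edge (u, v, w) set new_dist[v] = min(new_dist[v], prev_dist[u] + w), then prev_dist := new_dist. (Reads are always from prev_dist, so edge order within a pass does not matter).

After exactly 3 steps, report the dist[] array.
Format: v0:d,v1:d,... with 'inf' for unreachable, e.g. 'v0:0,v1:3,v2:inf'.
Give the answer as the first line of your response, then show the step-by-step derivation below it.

v0:3,v1:inf,v2:21,v3:0,v4:10

step 1: dist = v0:3,v1:inf,v2:inf,v3:0,v4:inf
step 2: dist = v0:3,v1:inf,v2:inf,v3:0,v4:10
step 3: dist = v0:3,v1:inf,v2:21,v3:0,v4:10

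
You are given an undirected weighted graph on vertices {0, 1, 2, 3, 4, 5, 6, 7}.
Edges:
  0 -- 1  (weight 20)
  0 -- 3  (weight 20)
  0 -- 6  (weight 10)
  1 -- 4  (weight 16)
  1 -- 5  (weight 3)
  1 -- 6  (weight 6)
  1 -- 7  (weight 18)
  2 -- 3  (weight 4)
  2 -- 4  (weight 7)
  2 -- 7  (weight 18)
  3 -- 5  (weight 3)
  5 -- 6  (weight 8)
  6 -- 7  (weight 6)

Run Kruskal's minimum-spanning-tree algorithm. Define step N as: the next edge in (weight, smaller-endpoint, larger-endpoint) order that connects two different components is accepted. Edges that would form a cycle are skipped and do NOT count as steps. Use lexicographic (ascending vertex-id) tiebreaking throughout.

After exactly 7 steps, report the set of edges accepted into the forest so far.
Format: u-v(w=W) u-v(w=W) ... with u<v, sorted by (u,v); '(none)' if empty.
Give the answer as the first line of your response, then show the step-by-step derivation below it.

0-6(w=10) 1-5(w=3) 1-6(w=6) 2-3(w=4) 2-4(w=7) 3-5(w=3) 6-7(w=6)

step 1: add edge 1-5 (w=3); MST = {1-5(w=3)}
step 2: add edge 3-5 (w=3); MST = {1-5(w=3) 3-5(w=3)}
step 3: add edge 2-3 (w=4); MST = {1-5(w=3) 2-3(w=4) 3-5(w=3)}
step 4: add edge 1-6 (w=6); MST = {1-5(w=3) 1-6(w=6) 2-3(w=4) 3-5(w=3)}
step 5: add edge 6-7 (w=6); MST = {1-5(w=3) 1-6(w=6) 2-3(w=4) 3-5(w=3) 6-7(w=6)}
step 6: add edge 2-4 (w=7); MST = {1-5(w=3) 1-6(w=6) 2-3(w=4) 2-4(w=7) 3-5(w=3) 6-7(w=6)}
step 7: add edge 0-6 (w=10); MST = {0-6(w=10) 1-5(w=3) 1-6(w=6) 2-3(w=4) 2-4(w=7) 3-5(w=3) 6-7(w=6)}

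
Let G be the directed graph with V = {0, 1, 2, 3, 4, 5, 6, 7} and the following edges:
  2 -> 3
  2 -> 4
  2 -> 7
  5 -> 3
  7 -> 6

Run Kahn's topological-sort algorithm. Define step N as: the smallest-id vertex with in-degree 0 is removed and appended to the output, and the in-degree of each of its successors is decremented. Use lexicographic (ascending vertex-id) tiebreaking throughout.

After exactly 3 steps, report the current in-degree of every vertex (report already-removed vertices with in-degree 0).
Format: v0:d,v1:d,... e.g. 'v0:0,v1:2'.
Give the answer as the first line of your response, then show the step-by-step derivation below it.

v0:0,v1:0,v2:0,v3:1,v4:0,v5:0,v6:1,v7:0

step 1: output 0; order=[0]; indeg=(0,0,0,2,1,0,1,1)
step 2: output 1; order=[0,1]; indeg=(0,0,0,2,1,0,1,1)
step 3: output 2; order=[0,1,2]; indeg=(0,0,0,1,0,0,1,0)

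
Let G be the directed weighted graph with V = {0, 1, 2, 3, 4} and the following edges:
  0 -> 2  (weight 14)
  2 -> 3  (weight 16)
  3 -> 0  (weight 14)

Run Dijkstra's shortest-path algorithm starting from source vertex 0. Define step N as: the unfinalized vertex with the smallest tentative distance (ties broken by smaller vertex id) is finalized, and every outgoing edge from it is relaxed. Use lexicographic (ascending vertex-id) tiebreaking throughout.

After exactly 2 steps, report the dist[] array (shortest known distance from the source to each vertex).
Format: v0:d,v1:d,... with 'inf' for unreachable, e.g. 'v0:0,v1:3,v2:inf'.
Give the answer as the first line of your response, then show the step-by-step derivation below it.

v0:0,v1:inf,v2:14,v3:30,v4:inf

step 1: dist = v0:0,v1:inf,v2:14,v3:inf,v4:inf
step 2: dist = v0:0,v1:inf,v2:14,v3:30,v4:inf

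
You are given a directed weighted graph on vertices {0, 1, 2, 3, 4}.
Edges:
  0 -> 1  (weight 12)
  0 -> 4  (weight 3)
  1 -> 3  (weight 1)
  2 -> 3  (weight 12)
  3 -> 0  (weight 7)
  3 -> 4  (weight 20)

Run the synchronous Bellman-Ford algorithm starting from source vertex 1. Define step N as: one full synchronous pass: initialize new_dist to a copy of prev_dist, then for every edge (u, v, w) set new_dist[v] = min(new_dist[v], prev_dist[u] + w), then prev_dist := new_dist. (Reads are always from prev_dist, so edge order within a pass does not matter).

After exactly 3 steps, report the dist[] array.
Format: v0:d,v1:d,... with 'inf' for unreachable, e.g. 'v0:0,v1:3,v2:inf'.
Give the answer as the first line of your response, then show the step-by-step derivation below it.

v0:8,v1:0,v2:inf,v3:1,v4:11

step 1: dist = v0:inf,v1:0,v2:inf,v3:1,v4:inf
step 2: dist = v0:8,v1:0,v2:inf,v3:1,v4:21
step 3: dist = v0:8,v1:0,v2:inf,v3:1,v4:11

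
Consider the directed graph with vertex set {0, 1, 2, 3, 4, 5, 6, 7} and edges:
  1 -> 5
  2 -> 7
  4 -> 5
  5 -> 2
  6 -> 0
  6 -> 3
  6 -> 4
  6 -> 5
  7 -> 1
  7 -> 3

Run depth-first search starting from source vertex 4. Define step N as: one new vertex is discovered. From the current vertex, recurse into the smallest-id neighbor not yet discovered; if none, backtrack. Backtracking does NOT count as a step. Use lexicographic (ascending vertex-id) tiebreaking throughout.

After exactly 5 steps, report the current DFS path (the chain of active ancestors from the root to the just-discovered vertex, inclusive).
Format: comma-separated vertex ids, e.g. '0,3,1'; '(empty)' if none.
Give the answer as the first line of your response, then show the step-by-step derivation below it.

4,5,2,7,1

step 1: discover 4; path=4; order=4
step 2: discover 5; path=4>5; order=4,5
step 3: discover 2; path=4>5>2; order=4,5,2
step 4: discover 7; path=4>5>2>7; order=4,5,2,7
step 5: discover 1; path=4>5>2>7>1; order=4,5,2,7,1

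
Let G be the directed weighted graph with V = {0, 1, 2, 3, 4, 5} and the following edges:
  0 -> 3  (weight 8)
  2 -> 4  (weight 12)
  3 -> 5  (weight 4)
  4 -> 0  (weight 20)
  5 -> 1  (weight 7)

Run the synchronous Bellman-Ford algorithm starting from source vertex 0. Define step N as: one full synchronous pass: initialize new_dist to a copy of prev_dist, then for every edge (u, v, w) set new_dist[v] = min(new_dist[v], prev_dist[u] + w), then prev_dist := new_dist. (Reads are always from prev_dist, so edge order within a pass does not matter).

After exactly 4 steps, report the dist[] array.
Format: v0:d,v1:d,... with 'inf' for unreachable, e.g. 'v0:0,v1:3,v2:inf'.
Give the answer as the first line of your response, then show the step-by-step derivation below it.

v0:0,v1:19,v2:inf,v3:8,v4:inf,v5:12

step 1: dist = v0:0,v1:inf,v2:inf,v3:8,v4:inf,v5:inf
step 2: dist = v0:0,v1:inf,v2:inf,v3:8,v4:inf,v5:12
step 3: dist = v0:0,v1:19,v2:inf,v3:8,v4:inf,v5:12
step 4: dist = v0:0,v1:19,v2:inf,v3:8,v4:inf,v5:12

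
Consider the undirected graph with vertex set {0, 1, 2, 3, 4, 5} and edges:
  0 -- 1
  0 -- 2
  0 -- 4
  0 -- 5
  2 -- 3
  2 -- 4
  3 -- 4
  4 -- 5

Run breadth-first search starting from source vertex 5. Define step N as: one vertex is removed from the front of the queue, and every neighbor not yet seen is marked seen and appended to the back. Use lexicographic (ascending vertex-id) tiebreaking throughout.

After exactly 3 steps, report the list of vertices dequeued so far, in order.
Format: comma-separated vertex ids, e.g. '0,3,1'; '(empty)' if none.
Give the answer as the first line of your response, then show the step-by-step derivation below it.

5,0,4

step 1: dequeue 5; queue=[0,4]; order=5
step 2: dequeue 0; queue=[4,1,2]; order=5,0
step 3: dequeue 4; queue=[1,2,3]; order=5,0,4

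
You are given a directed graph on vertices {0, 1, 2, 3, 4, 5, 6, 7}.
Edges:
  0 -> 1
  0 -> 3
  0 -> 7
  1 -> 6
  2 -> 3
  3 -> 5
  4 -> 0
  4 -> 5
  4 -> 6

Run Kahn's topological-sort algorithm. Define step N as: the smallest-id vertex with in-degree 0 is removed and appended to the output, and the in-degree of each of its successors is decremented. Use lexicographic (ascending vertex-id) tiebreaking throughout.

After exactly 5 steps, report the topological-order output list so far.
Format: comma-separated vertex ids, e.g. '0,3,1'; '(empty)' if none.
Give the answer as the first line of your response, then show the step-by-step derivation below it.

2,4,0,1,3

step 1: output 2; order=[2]; indeg=(1,1,0,1,0,2,2,1)
step 2: output 4; order=[2,4]; indeg=(0,1,0,1,0,1,1,1)
step 3: output 0; order=[2,4,0]; indeg=(0,0,0,0,0,1,1,0)
step 4: output 1; order=[2,4,0,1]; indeg=(0,0,0,0,0,1,0,0)
step 5: output 3; order=[2,4,0,1,3]; indeg=(0,0,0,0,0,0,0,0)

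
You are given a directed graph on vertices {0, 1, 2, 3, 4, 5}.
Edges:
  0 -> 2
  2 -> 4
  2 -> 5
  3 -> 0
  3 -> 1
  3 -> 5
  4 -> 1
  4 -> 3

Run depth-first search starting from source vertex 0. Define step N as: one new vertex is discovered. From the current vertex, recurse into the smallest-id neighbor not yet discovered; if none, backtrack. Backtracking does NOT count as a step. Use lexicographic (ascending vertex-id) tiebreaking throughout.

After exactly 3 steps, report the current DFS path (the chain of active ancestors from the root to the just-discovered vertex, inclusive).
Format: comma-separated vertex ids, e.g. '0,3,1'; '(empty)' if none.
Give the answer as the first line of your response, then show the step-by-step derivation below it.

0,2,4

step 1: discover 0; path=0; order=0
step 2: discover 2; path=0>2; order=0,2
step 3: discover 4; path=0>2>4; order=0,2,4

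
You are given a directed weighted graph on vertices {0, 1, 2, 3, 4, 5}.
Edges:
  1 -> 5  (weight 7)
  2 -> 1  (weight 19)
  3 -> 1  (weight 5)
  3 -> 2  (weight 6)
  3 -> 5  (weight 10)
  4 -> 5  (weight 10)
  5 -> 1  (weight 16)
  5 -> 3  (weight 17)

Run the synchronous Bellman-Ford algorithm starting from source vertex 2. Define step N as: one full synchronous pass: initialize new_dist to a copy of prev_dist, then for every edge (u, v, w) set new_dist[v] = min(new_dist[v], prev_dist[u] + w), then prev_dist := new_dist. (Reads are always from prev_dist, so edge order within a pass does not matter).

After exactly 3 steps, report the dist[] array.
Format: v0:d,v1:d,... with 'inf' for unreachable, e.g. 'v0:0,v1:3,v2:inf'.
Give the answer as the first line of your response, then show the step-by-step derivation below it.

v0:inf,v1:19,v2:0,v3:43,v4:inf,v5:26

step 1: dist = v0:inf,v1:19,v2:0,v3:inf,v4:inf,v5:inf
step 2: dist = v0:inf,v1:19,v2:0,v3:inf,v4:inf,v5:26
step 3: dist = v0:inf,v1:19,v2:0,v3:43,v4:inf,v5:26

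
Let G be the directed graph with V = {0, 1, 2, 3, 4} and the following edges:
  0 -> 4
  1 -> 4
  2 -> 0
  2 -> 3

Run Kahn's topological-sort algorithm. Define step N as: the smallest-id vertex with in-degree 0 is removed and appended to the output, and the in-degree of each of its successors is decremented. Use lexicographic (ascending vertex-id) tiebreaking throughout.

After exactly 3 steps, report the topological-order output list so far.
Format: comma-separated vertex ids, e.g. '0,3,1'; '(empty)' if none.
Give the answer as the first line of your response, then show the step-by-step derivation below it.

1,2,0

step 1: output 1; order=[1]; indeg=(1,0,0,1,1)
step 2: output 2; order=[1,2]; indeg=(0,0,0,0,1)
step 3: output 0; order=[1,2,0]; indeg=(0,0,0,0,0)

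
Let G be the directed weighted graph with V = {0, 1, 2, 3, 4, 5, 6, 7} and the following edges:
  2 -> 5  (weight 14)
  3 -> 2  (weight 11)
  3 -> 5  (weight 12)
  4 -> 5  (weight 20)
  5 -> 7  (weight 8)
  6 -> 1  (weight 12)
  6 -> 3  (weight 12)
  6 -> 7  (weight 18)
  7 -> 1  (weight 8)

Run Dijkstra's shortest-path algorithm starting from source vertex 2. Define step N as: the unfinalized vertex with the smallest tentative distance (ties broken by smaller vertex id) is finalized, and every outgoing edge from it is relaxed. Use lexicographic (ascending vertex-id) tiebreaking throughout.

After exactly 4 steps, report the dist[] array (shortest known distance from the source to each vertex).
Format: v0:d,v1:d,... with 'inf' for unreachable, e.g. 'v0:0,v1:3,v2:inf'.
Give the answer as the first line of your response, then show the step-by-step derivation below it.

v0:inf,v1:30,v2:0,v3:inf,v4:inf,v5:14,v6:inf,v7:22

step 1: dist = v0:inf,v1:inf,v2:0,v3:inf,v4:inf,v5:14,v6:inf,v7:inf
step 2: dist = v0:inf,v1:inf,v2:0,v3:inf,v4:inf,v5:14,v6:inf,v7:22
step 3: dist = v0:inf,v1:30,v2:0,v3:inf,v4:inf,v5:14,v6:inf,v7:22
step 4: dist = v0:inf,v1:30,v2:0,v3:inf,v4:inf,v5:14,v6:inf,v7:22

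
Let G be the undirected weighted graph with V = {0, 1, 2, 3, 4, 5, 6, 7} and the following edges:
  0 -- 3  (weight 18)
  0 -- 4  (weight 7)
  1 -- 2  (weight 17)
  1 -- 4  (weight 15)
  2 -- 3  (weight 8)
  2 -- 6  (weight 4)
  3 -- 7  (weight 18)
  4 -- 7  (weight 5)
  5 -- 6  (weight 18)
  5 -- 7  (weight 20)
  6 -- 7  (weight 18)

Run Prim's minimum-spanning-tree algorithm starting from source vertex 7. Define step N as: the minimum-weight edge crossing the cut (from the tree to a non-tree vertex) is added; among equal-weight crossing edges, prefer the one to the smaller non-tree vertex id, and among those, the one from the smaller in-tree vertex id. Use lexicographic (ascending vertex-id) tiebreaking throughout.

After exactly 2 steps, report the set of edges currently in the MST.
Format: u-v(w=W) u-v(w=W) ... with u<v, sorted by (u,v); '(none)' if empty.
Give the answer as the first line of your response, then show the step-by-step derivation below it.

0-4(w=7) 4-7(w=5)

step 1: add edge 4-7 (w=5); MST = {4-7(w=5)}
step 2: add edge 0-4 (w=7); MST = {0-4(w=7) 4-7(w=5)}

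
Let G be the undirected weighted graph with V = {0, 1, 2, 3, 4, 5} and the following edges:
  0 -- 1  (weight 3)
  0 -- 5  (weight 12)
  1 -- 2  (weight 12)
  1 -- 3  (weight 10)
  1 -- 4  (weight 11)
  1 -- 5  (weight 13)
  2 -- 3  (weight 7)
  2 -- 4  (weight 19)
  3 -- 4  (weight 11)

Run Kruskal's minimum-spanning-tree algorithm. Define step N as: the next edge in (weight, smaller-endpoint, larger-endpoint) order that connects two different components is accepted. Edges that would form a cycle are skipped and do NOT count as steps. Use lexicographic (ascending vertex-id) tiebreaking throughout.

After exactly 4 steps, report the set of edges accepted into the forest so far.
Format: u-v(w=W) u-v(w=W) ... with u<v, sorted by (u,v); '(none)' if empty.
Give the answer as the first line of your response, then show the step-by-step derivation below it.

0-1(w=3) 1-3(w=10) 1-4(w=11) 2-3(w=7)

step 1: add edge 0-1 (w=3); MST = {0-1(w=3)}
step 2: add edge 2-3 (w=7); MST = {0-1(w=3) 2-3(w=7)}
step 3: add edge 1-3 (w=10); MST = {0-1(w=3) 1-3(w=10) 2-3(w=7)}
step 4: add edge 1-4 (w=11); MST = {0-1(w=3) 1-3(w=10) 1-4(w=11) 2-3(w=7)}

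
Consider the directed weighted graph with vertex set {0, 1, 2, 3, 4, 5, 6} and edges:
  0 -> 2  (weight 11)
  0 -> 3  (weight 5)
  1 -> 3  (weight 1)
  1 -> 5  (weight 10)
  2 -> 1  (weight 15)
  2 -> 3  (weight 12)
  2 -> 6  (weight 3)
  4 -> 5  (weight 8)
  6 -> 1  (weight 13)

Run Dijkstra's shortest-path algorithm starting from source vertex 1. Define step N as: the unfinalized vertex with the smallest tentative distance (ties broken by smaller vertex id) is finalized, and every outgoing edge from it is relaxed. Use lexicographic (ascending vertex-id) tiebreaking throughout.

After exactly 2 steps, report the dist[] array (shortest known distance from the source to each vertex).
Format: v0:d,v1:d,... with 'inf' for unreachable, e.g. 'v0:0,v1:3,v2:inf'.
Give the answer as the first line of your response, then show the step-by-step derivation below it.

v0:inf,v1:0,v2:inf,v3:1,v4:inf,v5:10,v6:inf

step 1: dist = v0:inf,v1:0,v2:inf,v3:1,v4:inf,v5:10,v6:inf
step 2: dist = v0:inf,v1:0,v2:inf,v3:1,v4:inf,v5:10,v6:inf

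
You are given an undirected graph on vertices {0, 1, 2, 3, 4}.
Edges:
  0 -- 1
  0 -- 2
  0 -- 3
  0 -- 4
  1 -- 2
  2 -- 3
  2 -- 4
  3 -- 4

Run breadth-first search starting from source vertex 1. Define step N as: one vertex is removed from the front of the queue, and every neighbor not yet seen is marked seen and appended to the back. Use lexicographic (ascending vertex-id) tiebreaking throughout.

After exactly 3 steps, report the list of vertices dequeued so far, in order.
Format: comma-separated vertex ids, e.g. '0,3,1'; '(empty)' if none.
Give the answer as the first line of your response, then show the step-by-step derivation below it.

1,0,2

step 1: dequeue 1; queue=[0,2]; order=1
step 2: dequeue 0; queue=[2,3,4]; order=1,0
step 3: dequeue 2; queue=[3,4]; order=1,0,2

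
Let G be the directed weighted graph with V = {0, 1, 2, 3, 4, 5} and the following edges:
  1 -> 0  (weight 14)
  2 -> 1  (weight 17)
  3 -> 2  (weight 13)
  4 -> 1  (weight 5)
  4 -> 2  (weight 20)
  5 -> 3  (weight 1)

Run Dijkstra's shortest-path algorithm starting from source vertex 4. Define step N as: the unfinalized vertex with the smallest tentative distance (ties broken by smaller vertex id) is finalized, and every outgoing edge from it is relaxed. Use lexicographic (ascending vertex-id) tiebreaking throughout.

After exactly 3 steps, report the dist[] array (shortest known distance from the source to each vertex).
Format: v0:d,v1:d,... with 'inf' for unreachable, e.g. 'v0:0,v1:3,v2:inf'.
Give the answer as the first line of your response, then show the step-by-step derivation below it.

v0:19,v1:5,v2:20,v3:inf,v4:0,v5:inf

step 1: dist = v0:inf,v1:5,v2:20,v3:inf,v4:0,v5:inf
step 2: dist = v0:19,v1:5,v2:20,v3:inf,v4:0,v5:inf
step 3: dist = v0:19,v1:5,v2:20,v3:inf,v4:0,v5:inf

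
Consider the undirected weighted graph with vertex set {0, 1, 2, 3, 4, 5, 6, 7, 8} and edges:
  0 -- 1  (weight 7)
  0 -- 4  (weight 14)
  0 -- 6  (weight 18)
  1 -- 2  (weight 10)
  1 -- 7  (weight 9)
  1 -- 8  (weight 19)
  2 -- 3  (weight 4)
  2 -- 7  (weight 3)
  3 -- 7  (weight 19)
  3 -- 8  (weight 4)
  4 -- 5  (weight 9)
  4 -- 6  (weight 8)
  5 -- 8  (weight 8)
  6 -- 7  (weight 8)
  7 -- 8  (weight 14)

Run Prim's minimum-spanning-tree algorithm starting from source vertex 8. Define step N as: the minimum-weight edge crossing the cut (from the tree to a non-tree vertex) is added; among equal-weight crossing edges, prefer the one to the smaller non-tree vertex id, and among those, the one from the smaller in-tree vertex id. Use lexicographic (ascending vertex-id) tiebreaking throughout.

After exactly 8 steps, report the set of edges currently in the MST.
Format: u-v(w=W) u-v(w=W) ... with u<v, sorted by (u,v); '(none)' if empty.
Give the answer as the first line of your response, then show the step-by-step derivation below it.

0-1(w=7) 1-7(w=9) 2-3(w=4) 2-7(w=3) 3-8(w=4) 4-6(w=8) 5-8(w=8) 6-7(w=8)

step 1: add edge 3-8 (w=4); MST = {3-8(w=4)}
step 2: add edge 2-3 (w=4); MST = {2-3(w=4) 3-8(w=4)}
step 3: add edge 2-7 (w=3); MST = {2-3(w=4) 2-7(w=3) 3-8(w=4)}
step 4: add edge 5-8 (w=8); MST = {2-3(w=4) 2-7(w=3) 3-8(w=4) 5-8(w=8)}
step 5: add edge 6-7 (w=8); MST = {2-3(w=4) 2-7(w=3) 3-8(w=4) 5-8(w=8) 6-7(w=8)}
step 6: add edge 4-6 (w=8); MST = {2-3(w=4) 2-7(w=3) 3-8(w=4) 4-6(w=8) 5-8(w=8) 6-7(w=8)}
step 7: add edge 1-7 (w=9); MST = {1-7(w=9) 2-3(w=4) 2-7(w=3) 3-8(w=4) 4-6(w=8) 5-8(w=8) 6-7(w=8)}
step 8: add edge 0-1 (w=7); MST = {0-1(w=7) 1-7(w=9) 2-3(w=4) 2-7(w=3) 3-8(w=4) 4-6(w=8) 5-8(w=8) 6-7(w=8)}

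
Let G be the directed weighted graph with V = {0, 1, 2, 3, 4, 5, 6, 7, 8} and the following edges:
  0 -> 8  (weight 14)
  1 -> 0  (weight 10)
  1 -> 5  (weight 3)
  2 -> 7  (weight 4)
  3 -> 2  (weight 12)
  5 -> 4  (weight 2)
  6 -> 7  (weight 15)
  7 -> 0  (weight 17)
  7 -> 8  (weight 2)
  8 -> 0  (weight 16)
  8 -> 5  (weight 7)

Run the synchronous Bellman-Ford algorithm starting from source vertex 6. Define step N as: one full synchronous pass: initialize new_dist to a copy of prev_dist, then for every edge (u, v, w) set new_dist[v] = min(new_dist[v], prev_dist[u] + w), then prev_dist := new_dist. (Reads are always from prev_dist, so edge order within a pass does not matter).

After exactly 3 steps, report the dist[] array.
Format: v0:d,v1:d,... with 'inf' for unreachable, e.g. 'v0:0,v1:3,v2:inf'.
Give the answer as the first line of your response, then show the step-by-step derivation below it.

v0:32,v1:inf,v2:inf,v3:inf,v4:inf,v5:24,v6:0,v7:15,v8:17

step 1: dist = v0:inf,v1:inf,v2:inf,v3:inf,v4:inf,v5:inf,v6:0,v7:15,v8:inf
step 2: dist = v0:32,v1:inf,v2:inf,v3:inf,v4:inf,v5:inf,v6:0,v7:15,v8:17
step 3: dist = v0:32,v1:inf,v2:inf,v3:inf,v4:inf,v5:24,v6:0,v7:15,v8:17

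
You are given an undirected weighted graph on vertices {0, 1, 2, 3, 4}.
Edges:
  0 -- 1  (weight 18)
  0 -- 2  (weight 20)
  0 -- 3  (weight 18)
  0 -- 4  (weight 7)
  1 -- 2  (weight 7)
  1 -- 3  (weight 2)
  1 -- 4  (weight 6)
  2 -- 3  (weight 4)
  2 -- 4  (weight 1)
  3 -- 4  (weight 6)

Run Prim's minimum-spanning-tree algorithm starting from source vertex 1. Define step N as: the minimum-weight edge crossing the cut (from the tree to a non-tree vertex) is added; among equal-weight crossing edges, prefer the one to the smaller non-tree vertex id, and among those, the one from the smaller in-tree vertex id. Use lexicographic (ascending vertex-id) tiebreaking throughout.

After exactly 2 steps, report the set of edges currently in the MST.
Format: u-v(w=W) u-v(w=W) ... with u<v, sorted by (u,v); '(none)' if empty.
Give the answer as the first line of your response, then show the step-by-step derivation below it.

1-3(w=2) 2-3(w=4)

step 1: add edge 1-3 (w=2); MST = {1-3(w=2)}
step 2: add edge 2-3 (w=4); MST = {1-3(w=2) 2-3(w=4)}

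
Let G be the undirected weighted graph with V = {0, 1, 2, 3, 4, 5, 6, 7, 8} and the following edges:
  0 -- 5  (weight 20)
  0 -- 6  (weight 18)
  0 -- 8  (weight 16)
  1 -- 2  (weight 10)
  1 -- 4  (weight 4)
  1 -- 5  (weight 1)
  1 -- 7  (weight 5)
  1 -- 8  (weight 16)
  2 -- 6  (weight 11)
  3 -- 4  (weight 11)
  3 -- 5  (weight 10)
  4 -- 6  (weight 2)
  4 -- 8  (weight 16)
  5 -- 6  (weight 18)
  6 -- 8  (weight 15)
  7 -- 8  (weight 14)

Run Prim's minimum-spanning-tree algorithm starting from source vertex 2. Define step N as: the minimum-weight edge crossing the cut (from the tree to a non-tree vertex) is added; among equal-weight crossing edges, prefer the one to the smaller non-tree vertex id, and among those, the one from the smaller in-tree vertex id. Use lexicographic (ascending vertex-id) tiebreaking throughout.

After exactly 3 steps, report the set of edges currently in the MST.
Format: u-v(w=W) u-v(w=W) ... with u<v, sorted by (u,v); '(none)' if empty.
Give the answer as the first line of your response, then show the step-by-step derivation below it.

1-2(w=10) 1-4(w=4) 1-5(w=1)

step 1: add edge 1-2 (w=10); MST = {1-2(w=10)}
step 2: add edge 1-5 (w=1); MST = {1-2(w=10) 1-5(w=1)}
step 3: add edge 1-4 (w=4); MST = {1-2(w=10) 1-4(w=4) 1-5(w=1)}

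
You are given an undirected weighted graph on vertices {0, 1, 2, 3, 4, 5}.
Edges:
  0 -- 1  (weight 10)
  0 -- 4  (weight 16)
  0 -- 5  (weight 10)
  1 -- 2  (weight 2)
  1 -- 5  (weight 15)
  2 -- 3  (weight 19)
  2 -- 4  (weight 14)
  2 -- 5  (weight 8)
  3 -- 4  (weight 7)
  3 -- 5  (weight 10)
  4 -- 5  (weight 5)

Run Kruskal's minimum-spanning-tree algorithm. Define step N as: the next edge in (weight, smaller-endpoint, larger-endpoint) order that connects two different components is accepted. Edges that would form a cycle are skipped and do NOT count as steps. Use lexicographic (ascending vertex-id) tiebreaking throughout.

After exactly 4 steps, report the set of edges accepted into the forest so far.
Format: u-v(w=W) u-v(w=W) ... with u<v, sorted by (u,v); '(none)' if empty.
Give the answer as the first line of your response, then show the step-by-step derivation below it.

1-2(w=2) 2-5(w=8) 3-4(w=7) 4-5(w=5)

step 1: add edge 1-2 (w=2); MST = {1-2(w=2)}
step 2: add edge 4-5 (w=5); MST = {1-2(w=2) 4-5(w=5)}
step 3: add edge 3-4 (w=7); MST = {1-2(w=2) 3-4(w=7) 4-5(w=5)}
step 4: add edge 2-5 (w=8); MST = {1-2(w=2) 2-5(w=8) 3-4(w=7) 4-5(w=5)}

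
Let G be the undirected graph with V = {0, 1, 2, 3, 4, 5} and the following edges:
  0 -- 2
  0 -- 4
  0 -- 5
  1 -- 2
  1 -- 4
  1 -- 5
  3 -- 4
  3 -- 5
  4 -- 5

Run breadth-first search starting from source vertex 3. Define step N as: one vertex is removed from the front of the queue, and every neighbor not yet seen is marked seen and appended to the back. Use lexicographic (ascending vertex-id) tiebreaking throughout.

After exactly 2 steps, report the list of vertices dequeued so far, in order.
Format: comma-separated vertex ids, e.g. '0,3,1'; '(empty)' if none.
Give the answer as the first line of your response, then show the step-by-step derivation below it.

3,4

step 1: dequeue 3; queue=[4,5]; order=3
step 2: dequeue 4; queue=[5,0,1]; order=3,4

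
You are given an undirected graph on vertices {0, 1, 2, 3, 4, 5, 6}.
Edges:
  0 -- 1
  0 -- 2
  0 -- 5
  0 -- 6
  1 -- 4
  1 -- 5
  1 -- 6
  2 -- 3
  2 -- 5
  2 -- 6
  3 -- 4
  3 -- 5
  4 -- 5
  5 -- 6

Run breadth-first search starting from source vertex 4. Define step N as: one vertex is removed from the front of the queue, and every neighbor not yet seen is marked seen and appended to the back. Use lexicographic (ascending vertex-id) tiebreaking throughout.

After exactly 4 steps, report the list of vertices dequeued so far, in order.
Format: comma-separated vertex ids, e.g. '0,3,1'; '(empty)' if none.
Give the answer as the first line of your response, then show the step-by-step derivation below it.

4,1,3,5

step 1: dequeue 4; queue=[1,3,5]; order=4
step 2: dequeue 1; queue=[3,5,0,6]; order=4,1
step 3: dequeue 3; queue=[5,0,6,2]; order=4,1,3
step 4: dequeue 5; queue=[0,6,2]; order=4,1,3,5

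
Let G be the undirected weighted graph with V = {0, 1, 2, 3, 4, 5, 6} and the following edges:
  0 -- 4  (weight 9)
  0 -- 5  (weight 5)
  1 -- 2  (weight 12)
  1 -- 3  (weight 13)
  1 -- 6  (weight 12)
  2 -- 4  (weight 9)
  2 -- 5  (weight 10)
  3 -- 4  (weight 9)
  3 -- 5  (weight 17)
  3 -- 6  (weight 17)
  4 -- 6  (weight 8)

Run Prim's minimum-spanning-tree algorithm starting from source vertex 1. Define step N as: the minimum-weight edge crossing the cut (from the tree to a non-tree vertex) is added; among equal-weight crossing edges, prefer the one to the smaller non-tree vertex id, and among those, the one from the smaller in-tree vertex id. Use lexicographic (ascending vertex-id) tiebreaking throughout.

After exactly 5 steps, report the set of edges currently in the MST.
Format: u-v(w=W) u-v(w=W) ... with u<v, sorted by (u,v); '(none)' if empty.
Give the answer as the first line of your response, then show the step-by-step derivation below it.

0-4(w=9) 0-5(w=5) 1-2(w=12) 2-4(w=9) 4-6(w=8)

step 1: add edge 1-2 (w=12); MST = {1-2(w=12)}
step 2: add edge 2-4 (w=9); MST = {1-2(w=12) 2-4(w=9)}
step 3: add edge 4-6 (w=8); MST = {1-2(w=12) 2-4(w=9) 4-6(w=8)}
step 4: add edge 0-4 (w=9); MST = {0-4(w=9) 1-2(w=12) 2-4(w=9) 4-6(w=8)}
step 5: add edge 0-5 (w=5); MST = {0-4(w=9) 0-5(w=5) 1-2(w=12) 2-4(w=9) 4-6(w=8)}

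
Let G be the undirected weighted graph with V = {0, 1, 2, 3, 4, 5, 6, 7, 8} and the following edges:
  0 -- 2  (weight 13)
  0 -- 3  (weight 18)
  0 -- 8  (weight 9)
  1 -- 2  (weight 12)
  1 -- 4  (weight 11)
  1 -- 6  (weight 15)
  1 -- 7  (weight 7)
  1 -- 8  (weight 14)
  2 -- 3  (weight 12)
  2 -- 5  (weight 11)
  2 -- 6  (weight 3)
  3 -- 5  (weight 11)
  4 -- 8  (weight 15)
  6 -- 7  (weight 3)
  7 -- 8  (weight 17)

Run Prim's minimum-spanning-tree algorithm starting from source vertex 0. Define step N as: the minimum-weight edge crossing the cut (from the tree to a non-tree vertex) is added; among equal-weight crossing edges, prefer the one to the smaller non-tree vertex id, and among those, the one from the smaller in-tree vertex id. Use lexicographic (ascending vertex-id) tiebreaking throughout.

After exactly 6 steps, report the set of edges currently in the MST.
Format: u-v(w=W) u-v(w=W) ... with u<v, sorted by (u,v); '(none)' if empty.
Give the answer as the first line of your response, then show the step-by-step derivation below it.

0-2(w=13) 0-8(w=9) 1-4(w=11) 1-7(w=7) 2-6(w=3) 6-7(w=3)

step 1: add edge 0-8 (w=9); MST = {0-8(w=9)}
step 2: add edge 0-2 (w=13); MST = {0-2(w=13) 0-8(w=9)}
step 3: add edge 2-6 (w=3); MST = {0-2(w=13) 0-8(w=9) 2-6(w=3)}
step 4: add edge 6-7 (w=3); MST = {0-2(w=13) 0-8(w=9) 2-6(w=3) 6-7(w=3)}
step 5: add edge 1-7 (w=7); MST = {0-2(w=13) 0-8(w=9) 1-7(w=7) 2-6(w=3) 6-7(w=3)}
step 6: add edge 1-4 (w=11); MST = {0-2(w=13) 0-8(w=9) 1-4(w=11) 1-7(w=7) 2-6(w=3) 6-7(w=3)}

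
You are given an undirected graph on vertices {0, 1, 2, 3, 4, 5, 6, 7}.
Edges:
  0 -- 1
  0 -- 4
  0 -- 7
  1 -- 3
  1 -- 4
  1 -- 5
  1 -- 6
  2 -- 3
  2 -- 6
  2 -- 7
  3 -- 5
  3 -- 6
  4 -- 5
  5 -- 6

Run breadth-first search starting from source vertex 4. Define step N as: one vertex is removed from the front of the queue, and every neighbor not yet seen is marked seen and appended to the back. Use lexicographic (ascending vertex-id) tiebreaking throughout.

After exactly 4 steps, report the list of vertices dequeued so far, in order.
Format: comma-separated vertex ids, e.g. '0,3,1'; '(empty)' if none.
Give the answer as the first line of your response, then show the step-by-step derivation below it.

4,0,1,5

step 1: dequeue 4; queue=[0,1,5]; order=4
step 2: dequeue 0; queue=[1,5,7]; order=4,0
step 3: dequeue 1; queue=[5,7,3,6]; order=4,0,1
step 4: dequeue 5; queue=[7,3,6]; order=4,0,1,5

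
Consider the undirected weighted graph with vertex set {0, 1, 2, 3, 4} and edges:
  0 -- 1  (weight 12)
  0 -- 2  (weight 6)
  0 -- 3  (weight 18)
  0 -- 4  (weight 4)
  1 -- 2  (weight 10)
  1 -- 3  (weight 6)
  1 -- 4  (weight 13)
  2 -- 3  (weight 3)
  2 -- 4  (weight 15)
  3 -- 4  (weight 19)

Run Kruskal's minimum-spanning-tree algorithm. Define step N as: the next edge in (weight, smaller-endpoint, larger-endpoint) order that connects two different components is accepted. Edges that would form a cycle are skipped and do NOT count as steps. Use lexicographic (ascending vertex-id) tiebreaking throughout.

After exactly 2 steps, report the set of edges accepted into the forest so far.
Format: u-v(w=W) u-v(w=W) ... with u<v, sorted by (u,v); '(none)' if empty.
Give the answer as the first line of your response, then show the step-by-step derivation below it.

0-4(w=4) 2-3(w=3)

step 1: add edge 2-3 (w=3); MST = {2-3(w=3)}
step 2: add edge 0-4 (w=4); MST = {0-4(w=4) 2-3(w=3)}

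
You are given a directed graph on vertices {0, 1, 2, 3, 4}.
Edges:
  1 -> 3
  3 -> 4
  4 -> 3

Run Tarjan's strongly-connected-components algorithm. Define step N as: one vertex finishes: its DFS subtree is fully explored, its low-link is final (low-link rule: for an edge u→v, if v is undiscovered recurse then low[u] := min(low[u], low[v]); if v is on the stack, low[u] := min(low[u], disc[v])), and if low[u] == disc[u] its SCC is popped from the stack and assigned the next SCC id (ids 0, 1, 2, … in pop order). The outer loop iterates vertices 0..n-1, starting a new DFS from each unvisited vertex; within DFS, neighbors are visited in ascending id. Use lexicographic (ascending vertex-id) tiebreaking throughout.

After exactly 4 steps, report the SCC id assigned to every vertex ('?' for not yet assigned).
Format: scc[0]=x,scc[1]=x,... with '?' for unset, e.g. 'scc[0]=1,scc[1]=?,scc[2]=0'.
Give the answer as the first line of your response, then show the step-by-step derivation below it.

scc[0]=0,scc[1]=2,scc[2]=?,scc[3]=1,scc[4]=1

step 1: low=(low[0]=0,low[1]=?,low[2]=?,low[3]=?,low[4]=?); scc=(scc[0]=0,scc[1]=?,scc[2]=?,scc[3]=?,scc[4]=?)
step 2: low=(low[0]=0,low[1]=1,low[2]=?,low[3]=2,low[4]=2); scc=(scc[0]=0,scc[1]=?,scc[2]=?,scc[3]=?,scc[4]=?)
step 3: low=(low[0]=0,low[1]=1,low[2]=?,low[3]=2,low[4]=2); scc=(scc[0]=0,scc[1]=?,scc[2]=?,scc[3]=1,scc[4]=1)
step 4: low=(low[0]=0,low[1]=1,low[2]=?,low[3]=2,low[4]=2); scc=(scc[0]=0,scc[1]=2,scc[2]=?,scc[3]=1,scc[4]=1)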